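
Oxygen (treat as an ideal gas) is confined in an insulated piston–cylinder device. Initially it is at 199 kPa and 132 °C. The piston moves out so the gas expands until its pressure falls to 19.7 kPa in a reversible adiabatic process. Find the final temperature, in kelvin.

T₂ ≈ 209 K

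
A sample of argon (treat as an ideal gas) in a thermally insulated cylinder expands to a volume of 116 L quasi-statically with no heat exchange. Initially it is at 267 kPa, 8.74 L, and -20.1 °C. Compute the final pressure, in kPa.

Adiabatic: P₁V₁^γ = P₂V₂^γ ⇒ P₂ = P₁ (V₁/V₂)^γ.
γ = 5/3 for a monatomic ideal gas.
P₂ = 267 × (8.74/116)^(5/3) = 3.589 kPa.

P₂ ≈ 3.59 kPa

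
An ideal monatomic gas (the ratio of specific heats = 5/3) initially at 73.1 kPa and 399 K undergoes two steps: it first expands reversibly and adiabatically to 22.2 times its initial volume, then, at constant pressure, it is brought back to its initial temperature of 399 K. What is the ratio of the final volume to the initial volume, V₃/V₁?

V₃/V₁ ≈ 175

Adiabatic step: V₂/V₁ = 22.2; T₂ = T₁·(1/22.2)^(2/3) = 50.51 K.
Isobaric step: V₃/V₂ = T₃/T₂ = 399/50.51.
V₃/V₁ = (V₂/V₁)(V₃/V₂) = 22.2 × (399/50.51) = 175.4.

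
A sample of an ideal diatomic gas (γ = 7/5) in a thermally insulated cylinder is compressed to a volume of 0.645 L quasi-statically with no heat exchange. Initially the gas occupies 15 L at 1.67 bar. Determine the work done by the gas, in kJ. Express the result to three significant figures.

P₂ = P₁(V₁/V₂)^γ = 1.67×(15/0.645)^(7/5) = 136.7 bar.
For a reversible adiabat, W_by_gas = (P₁V₁ − P₂V₂)/(γ−1).
W_by = (167000×0.015 − 1.367×10^7×0.000645) / (2/5) = -15790 J.

W ≈ -15.8 kJ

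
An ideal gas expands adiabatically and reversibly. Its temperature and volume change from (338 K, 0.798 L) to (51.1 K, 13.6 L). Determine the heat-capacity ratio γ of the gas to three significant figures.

γ ≈ 1.67

TV^(γ−1) = const ⇒ γ − 1 = ln(T₂/T₁) / ln(V₁/V₂).
γ = 1 + ln(51.1/338) / ln(0.798/13.6) = 1.666.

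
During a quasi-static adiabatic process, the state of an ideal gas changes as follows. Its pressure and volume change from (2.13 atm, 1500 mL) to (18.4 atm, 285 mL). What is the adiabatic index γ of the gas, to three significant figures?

PV^γ = const ⇒ γ = ln(P₂/P₁) / ln(V₁/V₂).
γ = ln(18.4/2.13) / ln(1500/285) = 1.298.

γ ≈ 1.30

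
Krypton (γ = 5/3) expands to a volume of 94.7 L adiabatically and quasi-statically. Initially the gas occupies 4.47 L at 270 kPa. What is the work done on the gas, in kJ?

P₂ = P₁(V₁/V₂)^γ = 270×(4.47/94.7)^(5/3) = 1.665 kPa.
For a reversible adiabat, W_by_gas = (P₁V₁ − P₂V₂)/(γ−1).
W_by = (270000×0.00447 − 1665×0.0947) / (2/3) = 1574 J.
W_on_gas = −W_by = -1574 J.

W ≈ -1.57 kJ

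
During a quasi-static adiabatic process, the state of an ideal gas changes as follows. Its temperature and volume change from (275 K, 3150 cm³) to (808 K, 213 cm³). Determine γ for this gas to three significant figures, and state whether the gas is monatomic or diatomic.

γ ≈ 1.40; diatomic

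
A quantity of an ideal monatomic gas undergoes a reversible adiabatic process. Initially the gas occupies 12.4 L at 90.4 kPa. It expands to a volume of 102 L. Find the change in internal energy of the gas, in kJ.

ΔU ≈ -1.27 kJ

γ = 5/3 for a monatomic ideal gas.
P₂ = P₁(V₁/V₂)^γ = 90.4×(12.4/102)^(5/3) = 2.697 kPa.
For a reversible adiabat, W_by_gas = (P₁V₁ − P₂V₂)/(γ−1).
W_by = (90400×0.0124 − 2697×0.102) / (2/3) = 1269 J.
Q = 0 ⇒ ΔU = −W_by = -1269 J.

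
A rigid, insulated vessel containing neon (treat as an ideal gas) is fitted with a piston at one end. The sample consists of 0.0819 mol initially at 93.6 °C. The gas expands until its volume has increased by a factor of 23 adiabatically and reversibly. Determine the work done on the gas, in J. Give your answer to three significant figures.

W ≈ -328 J

For a reversible adiabat TV^(γ−1) is constant, so T₂ = T₁ (V₁/V₂)^(γ−1).
γ = 5/3 for a monatomic ideal gas, so γ−1 = 2/3.
T₁ = 93.6 °C = 366.8 K.
T₂ = 366.8 × (1/23)^(2/3) = 45.35 K.
Q = 0, so ΔU = W_on_gas = nCᵥΔT with Cᵥ = R/(γ−1) = 12.47 J/(mol·K).
ΔU = 0.0819 × 12.47 × (45.35 − 366.8) = -328.3 J.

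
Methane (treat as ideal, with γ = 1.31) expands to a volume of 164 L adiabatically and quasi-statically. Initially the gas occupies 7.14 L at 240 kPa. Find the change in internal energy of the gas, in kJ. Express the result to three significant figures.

ΔU ≈ -3.44 kJ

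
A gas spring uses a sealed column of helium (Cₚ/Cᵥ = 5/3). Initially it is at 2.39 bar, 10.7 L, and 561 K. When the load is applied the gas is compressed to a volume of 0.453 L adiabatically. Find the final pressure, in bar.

P₂ ≈ 465 bar

Since PV^γ is constant along a reversible adiabat, P₂ = P₁ (V₁/V₂)^γ.
P₂ = 2.39 × (10.7/0.453)^(5/3) = 464.7 bar.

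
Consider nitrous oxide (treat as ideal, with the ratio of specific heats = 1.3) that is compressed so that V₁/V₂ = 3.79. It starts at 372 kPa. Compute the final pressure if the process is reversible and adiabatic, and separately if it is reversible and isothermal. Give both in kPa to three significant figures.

adiabatic: 2100 kPa; isothermal: 1410 kPa

Isothermal: P₂ = P₁(V₁/V₂) = 372×3.79 = 1410 kPa.
Adiabatic: P₂ = P₁(V₁/V₂)^γ = 372×3.79^(1.3) = 2103 kPa.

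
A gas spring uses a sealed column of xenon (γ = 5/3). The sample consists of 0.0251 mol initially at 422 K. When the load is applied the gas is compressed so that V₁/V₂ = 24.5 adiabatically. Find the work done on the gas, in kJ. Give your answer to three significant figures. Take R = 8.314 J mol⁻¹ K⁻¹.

For a reversible adiabat TV^(γ−1) is constant, so T₂ = T₁ (V₁/V₂)^(γ−1).
T₂ = 422 × 24.5^(2/3) = 3560 K.
Q = 0, so ΔU = W_on_gas = nCᵥΔT with Cᵥ = R/(γ−1) = 12.47 J/(mol·K).
ΔU = 0.0251 × 12.47 × (3560 − 422) = 982.2 J.

W ≈ 0.982 kJ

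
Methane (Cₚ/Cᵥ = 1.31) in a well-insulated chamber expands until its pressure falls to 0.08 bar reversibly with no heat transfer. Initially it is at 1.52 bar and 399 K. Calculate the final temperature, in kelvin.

T₂ ≈ 199 K

Along an adiabat T P^((1−γ)/γ) is constant, so T₂ = T₁ (P₂/P₁)^((γ−1)/γ).
T₂ = 399 × (0.08/1.52)^(0.237) = 198.8 K.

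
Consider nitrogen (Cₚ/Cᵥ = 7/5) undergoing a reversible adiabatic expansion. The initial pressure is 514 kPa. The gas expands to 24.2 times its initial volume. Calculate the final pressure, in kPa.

Adiabatic: P₁V₁^γ = P₂V₂^γ ⇒ P₂ = P₁ (V₁/V₂)^γ.
P₂ = 514 × (1/24.2)^(7/5) = 5.938 kPa.

P₂ ≈ 5.94 kPa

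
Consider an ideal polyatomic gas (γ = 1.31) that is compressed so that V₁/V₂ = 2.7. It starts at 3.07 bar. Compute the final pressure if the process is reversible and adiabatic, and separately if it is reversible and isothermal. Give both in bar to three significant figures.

adiabatic: 11.3 bar; isothermal: 8.29 bar

Isothermal: P₂ = P₁(V₁/V₂) = 3.07×2.7 = 8.289 bar.
Adiabatic: P₂ = P₁(V₁/V₂)^γ = 3.07×2.7^(1.31) = 11.28 bar.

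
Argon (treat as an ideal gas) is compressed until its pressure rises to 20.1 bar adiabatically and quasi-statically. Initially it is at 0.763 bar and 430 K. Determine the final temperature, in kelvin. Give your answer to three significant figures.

Adiabatic: T₂/T₁ = (P₂/P₁)^((γ−1)/γ).
For a monatomic ideal gas γ = 5/3, so (γ−1)/γ = 2/5.
T₂ = 430 × (20.1/0.763)^(2/5) = 1591 K.

T₂ ≈ 1590 K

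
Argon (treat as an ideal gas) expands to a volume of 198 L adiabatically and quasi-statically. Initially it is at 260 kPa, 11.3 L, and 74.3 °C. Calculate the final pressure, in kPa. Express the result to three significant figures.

Since PV^γ is constant along a reversible adiabat, P₂ = P₁ (V₁/V₂)^γ.
γ = 5/3 for a monatomic ideal gas.
P₂ = 260 × (11.3/198)^(5/3) = 2.2 kPa.

P₂ ≈ 2.20 kPa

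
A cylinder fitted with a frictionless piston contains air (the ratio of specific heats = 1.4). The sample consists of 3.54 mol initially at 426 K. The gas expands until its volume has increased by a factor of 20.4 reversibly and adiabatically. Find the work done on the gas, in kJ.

W ≈ -22.0 kJ

Adiabatic: T₁V₁^(γ−1) = T₂V₂^(γ−1) ⇒ T₂ = T₁ (V₁/V₂)^(γ−1).
T₂ = 426 × (1/20.4)^(0.4) = 127.5 K.
Q = 0, so ΔU = W_on_gas = nCᵥΔT with Cᵥ = R/(γ−1) = 20.79 J/(mol·K).
ΔU = 3.54 × 20.79 × (127.5 − 426) = -21960 J.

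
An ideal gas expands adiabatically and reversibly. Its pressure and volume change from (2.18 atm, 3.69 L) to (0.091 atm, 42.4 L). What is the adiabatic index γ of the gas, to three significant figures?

γ ≈ 1.30

PV^γ = const ⇒ γ = ln(P₂/P₁) / ln(V₁/V₂).
γ = ln(0.091/2.18) / ln(3.69/42.4) = 1.301.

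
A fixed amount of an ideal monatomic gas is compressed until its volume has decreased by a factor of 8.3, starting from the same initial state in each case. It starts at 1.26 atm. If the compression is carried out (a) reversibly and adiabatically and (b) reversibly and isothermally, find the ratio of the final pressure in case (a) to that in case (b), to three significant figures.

P_adiabatic / P_isothermal ≈ 4.10

For a monatomic ideal gas γ = 5/3.
Isothermal: P_b = P₁(V₁/V₂) = 1.26×8.3.
Adiabatic: P_a = P₁(V₁/V₂)^γ = 1.26×8.3^(5/3).
P_a/P_b = (V₁/V₂)^(γ−1) = 8.3^(2/3) = 4.099.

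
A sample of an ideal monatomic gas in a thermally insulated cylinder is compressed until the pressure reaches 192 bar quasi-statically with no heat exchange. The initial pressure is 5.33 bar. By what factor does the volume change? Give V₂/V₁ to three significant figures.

From PV^γ = const, V₂/V₁ = (P₁/P₂)^(1/γ).
For a monatomic ideal gas γ = 5/3.
V₂/V₁ = (5.33/192)^(3/5) = 0.1164.

V₂/V₁ ≈ 0.116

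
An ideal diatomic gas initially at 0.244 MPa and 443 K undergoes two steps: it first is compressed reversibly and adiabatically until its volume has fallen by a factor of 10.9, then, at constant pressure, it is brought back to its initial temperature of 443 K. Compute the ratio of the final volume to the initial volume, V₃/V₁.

For a diatomic ideal gas γ = 7/5.
Adiabatic step: V₂/V₁ = 0.09174; T₂ = T₁·10.9^(2/5) = 1152 K.
Isobaric step: V₃/V₂ = T₃/T₂ = 443/1152.
V₃/V₁ = (V₂/V₁)(V₃/V₂) = 0.09174 × (443/1152) = 0.03529.

V₃/V₁ ≈ 0.0353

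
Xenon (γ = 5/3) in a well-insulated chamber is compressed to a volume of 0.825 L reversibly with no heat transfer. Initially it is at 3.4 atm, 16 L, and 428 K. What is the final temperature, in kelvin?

For a reversible adiabat TV^(γ−1) is constant, so T₂ = T₁ (V₁/V₂)^(γ−1).
T₂ = 428 × (16/0.825)^(2/3) = 3089 K.

T₂ ≈ 3090 K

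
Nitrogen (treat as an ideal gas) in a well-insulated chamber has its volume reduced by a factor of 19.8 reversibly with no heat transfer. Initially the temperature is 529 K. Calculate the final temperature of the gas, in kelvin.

T₂ ≈ 1750 K

Adiabatic: T₁V₁^(γ−1) = T₂V₂^(γ−1) ⇒ T₂ = T₁ (V₁/V₂)^(γ−1).
For a diatomic ideal gas γ = 7/5, so γ−1 = 2/5.
T₂ = 529 × 19.8^(2/5) = 1746 K.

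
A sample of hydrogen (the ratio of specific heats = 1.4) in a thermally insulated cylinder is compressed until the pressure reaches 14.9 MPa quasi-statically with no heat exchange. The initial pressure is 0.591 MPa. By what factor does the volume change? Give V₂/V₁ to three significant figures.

V₂/V₁ ≈ 0.0997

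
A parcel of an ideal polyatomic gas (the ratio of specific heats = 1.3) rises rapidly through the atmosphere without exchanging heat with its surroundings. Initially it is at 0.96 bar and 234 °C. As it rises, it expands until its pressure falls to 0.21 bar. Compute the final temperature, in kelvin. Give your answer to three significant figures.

T₂ ≈ 357 K

Adiabatic: T₂/T₁ = (P₂/P₁)^((γ−1)/γ).
T₁ = 234 °C = 507.1 K.
T₂ = 507.1 × (0.21/0.96)^(0.231) = 357.1 K.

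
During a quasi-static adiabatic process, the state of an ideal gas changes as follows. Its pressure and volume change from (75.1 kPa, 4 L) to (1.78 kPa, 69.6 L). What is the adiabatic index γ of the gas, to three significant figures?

PV^γ = const ⇒ γ = ln(P₂/P₁) / ln(V₁/V₂).
γ = ln(1.78/75.1) / ln(4/69.6) = 1.31.

γ ≈ 1.31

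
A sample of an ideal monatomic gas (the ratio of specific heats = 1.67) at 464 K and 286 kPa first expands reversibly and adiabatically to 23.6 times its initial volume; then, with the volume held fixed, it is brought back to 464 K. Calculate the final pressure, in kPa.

P₃ ≈ 12.1 kPa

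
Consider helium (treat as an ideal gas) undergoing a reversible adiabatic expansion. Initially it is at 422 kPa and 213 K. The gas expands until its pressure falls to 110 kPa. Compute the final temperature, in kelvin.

Adiabatic: T₂/T₁ = (P₂/P₁)^((γ−1)/γ).
For a monatomic ideal gas γ = 5/3, so (γ−1)/γ = 2/5.
T₂ = 213 × (110/422)^(2/5) = 124.4 K.

T₂ ≈ 124 K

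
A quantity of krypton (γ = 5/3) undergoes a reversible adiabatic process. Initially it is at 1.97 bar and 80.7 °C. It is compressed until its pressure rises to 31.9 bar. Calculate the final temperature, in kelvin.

Along an adiabat T P^((1−γ)/γ) is constant, so T₂ = T₁ (P₂/P₁)^((γ−1)/γ).
T₁ = 80.7 °C = 353.8 K.
T₂ = 353.8 × (31.9/1.97)^(2/5) = 1078 K.

T₂ ≈ 1080 K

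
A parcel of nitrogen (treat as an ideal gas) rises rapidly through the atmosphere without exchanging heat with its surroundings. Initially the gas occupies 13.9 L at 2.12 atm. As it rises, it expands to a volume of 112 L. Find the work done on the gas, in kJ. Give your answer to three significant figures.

W ≈ -4.22 kJ

γ = 7/5 for a diatomic ideal gas.
P₂ = P₁(V₁/V₂)^γ = 2.12×(13.9/112)^(7/5) = 0.1142 atm.
For a reversible adiabat, W_by_gas = (P₁V₁ − P₂V₂)/(γ−1).
W_by = (214800×0.0139 − 11570×0.112) / (2/5) = 4225 J.
W_on_gas = −W_by = -4225 J.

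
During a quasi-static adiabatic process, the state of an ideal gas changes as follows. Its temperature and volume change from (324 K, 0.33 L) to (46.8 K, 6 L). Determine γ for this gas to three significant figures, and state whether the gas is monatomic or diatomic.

TV^(γ−1) = const ⇒ γ − 1 = ln(T₂/T₁) / ln(V₁/V₂).
γ = 1 + ln(46.8/324) / ln(0.33/6) = 1.667.
γ ≈ 1.67 is close to 5/3, so the gas is monatomic.

γ ≈ 1.67; monatomic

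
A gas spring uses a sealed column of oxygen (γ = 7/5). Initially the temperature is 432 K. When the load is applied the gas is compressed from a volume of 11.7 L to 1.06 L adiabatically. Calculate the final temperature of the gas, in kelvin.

T₂ ≈ 1130 K

Adiabatic: T₁V₁^(γ−1) = T₂V₂^(γ−1) ⇒ T₂ = T₁ (V₁/V₂)^(γ−1).
T₂ = 432 × (11.7/1.06)^(2/5) = 1129 K.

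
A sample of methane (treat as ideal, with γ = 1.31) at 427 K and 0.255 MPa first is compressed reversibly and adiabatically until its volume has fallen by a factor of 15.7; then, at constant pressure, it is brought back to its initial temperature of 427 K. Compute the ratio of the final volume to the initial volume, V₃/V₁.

V₃/V₁ ≈ 0.0271

Adiabatic step: V₂/V₁ = 0.06369; T₂ = T₁·15.7^(0.31) = 1003 K.
Isobaric step: V₃/V₂ = T₃/T₂ = 427/1003.
V₃/V₁ = (V₂/V₁)(V₃/V₂) = 0.06369 × (427/1003) = 0.02713.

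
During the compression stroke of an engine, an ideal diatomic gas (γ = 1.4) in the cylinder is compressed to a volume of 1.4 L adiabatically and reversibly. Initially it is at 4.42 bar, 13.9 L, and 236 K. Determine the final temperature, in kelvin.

Adiabatic: T₁V₁^(γ−1) = T₂V₂^(γ−1) ⇒ T₂ = T₁ (V₁/V₂)^(γ−1).
T₂ = 236 × (13.9/1.4)^(0.4) = 591.1 K.

T₂ ≈ 591 K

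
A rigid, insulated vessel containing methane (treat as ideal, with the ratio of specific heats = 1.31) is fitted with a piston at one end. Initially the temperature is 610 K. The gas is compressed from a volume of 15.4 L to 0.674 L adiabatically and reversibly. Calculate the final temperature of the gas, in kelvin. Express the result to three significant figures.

Adiabatic: T₁V₁^(γ−1) = T₂V₂^(γ−1) ⇒ T₂ = T₁ (V₁/V₂)^(γ−1).
T₂ = 610 × (15.4/0.674)^(0.31) = 1609 K.

T₂ ≈ 1610 K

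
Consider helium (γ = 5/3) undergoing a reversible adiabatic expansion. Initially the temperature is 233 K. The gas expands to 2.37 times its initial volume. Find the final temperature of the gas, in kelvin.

Adiabatic: T₁V₁^(γ−1) = T₂V₂^(γ−1) ⇒ T₂ = T₁ (V₁/V₂)^(γ−1).
T₂ = 233 × (1/2.37)^(2/3) = 131.1 K.

T₂ ≈ 131 K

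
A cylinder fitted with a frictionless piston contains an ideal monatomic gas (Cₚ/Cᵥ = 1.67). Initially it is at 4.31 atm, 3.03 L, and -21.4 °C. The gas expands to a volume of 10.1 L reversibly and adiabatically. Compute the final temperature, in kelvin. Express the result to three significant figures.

Adiabatic: T₁V₁^(γ−1) = T₂V₂^(γ−1) ⇒ T₂ = T₁ (V₁/V₂)^(γ−1).
T₁ = -21.4 °C = 251.7 K.
T₂ = 251.7 × (3.03/10.1)^(0.67) = 112.4 K.

T₂ ≈ 112 K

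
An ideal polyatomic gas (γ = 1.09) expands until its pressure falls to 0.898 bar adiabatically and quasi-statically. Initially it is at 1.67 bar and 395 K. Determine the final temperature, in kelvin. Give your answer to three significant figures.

T₂ ≈ 375 K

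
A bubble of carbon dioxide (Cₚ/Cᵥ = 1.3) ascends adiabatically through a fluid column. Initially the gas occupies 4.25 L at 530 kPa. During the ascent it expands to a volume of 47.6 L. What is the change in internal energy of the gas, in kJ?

ΔU ≈ -3.87 kJ

P₂ = P₁(V₁/V₂)^γ = 530×(4.25/47.6)^(1.3) = 22.92 kPa.
For a reversible adiabat, W_by_gas = (P₁V₁ − P₂V₂)/(γ−1).
W_by = (530000×0.00425 − 22920×0.0476) / (0.3) = 3871 J.
Q = 0 ⇒ ΔU = −W_by = -3871 J.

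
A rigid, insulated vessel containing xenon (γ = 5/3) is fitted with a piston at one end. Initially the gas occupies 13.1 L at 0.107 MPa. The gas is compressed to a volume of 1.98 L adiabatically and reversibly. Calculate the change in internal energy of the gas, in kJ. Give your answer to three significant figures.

P₂ = P₁(V₁/V₂)^γ = 0.107×(13.1/1.98)^(5/3) = 2.495 MPa.
For a reversible adiabat, W_by_gas = (P₁V₁ − P₂V₂)/(γ−1).
W_by = (107000×0.0131 − 2.495×10^6×0.00198) / (2/3) = -5307 J.
Q = 0 ⇒ ΔU = −W_by = 5307 J.

ΔU ≈ 5.31 kJ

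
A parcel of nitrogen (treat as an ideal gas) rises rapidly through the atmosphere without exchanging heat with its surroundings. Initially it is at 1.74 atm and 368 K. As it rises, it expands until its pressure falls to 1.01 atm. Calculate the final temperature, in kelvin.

T₂ ≈ 315 K

Along an adiabat T P^((1−γ)/γ) is constant, so T₂ = T₁ (P₂/P₁)^((γ−1)/γ).
For a diatomic ideal gas γ = 7/5, so (γ−1)/γ = 2/7.
T₂ = 368 × (1.01/1.74)^(2/7) = 315 K.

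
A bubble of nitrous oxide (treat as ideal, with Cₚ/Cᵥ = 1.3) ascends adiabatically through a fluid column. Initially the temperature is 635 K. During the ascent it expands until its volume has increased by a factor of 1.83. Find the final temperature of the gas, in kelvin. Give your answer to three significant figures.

Adiabatic: T₁V₁^(γ−1) = T₂V₂^(γ−1) ⇒ T₂ = T₁ (V₁/V₂)^(γ−1).
T₂ = 635 × (1/1.83)^(0.3) = 529.7 K.

T₂ ≈ 530 K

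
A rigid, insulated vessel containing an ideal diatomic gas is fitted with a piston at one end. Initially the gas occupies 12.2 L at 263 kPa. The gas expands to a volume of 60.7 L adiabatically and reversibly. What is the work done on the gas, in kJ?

W ≈ -3.80 kJ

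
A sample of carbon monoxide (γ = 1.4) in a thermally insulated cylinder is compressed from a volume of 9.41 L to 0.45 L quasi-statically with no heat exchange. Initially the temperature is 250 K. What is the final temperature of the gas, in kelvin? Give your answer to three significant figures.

Adiabatic: T₁V₁^(γ−1) = T₂V₂^(γ−1) ⇒ T₂ = T₁ (V₁/V₂)^(γ−1).
T₂ = 250 × (9.41/0.45)^(0.4) = 843.5 K.

T₂ ≈ 844 K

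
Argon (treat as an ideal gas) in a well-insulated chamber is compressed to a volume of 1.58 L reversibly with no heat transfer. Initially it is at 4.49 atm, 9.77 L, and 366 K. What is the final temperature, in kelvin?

T₂ ≈ 1230 K

Adiabatic: T₁V₁^(γ−1) = T₂V₂^(γ−1) ⇒ T₂ = T₁ (V₁/V₂)^(γ−1).
γ = 5/3 for a monatomic ideal gas.
T₂ = 366 × (9.77/1.58)^(2/3) = 1233 K.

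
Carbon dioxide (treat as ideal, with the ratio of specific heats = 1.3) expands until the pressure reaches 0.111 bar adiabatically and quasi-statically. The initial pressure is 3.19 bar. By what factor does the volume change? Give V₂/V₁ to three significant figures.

V₂/V₁ ≈ 13.2

From PV^γ = const, V₂/V₁ = (P₁/P₂)^(1/γ).
V₂/V₁ = (3.19/0.111)^(0.769) = 13.24.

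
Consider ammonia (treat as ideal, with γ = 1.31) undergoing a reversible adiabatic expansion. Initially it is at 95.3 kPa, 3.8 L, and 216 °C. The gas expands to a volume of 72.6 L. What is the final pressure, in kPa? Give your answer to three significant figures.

P₂ ≈ 2.00 kPa

Since PV^γ is constant along a reversible adiabat, P₂ = P₁ (V₁/V₂)^γ.
P₂ = 95.3 × (3.8/72.6)^(1.31) = 1.999 kPa.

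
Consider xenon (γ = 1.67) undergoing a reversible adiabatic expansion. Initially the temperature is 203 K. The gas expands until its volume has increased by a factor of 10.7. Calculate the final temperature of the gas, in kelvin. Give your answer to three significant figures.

For a reversible adiabat TV^(γ−1) is constant, so T₂ = T₁ (V₁/V₂)^(γ−1).
T₂ = 203 × (1/10.7)^(0.67) = 41.48 K.

T₂ ≈ 41.5 K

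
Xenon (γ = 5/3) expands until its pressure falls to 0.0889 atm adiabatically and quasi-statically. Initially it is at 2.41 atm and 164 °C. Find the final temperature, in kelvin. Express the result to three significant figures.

T₂ ≈ 117 K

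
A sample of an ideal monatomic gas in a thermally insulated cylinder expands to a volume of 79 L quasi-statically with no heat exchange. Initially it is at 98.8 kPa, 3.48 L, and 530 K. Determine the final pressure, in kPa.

P₂ ≈ 0.543 kPa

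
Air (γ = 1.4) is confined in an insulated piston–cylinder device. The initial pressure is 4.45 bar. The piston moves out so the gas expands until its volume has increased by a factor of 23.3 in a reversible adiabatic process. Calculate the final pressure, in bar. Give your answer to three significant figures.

P₂ ≈ 0.0542 bar

Adiabatic: P₁V₁^γ = P₂V₂^γ ⇒ P₂ = P₁ (V₁/V₂)^γ.
P₂ = 4.45 × (1/23.3)^(1.4) = 0.05421 bar.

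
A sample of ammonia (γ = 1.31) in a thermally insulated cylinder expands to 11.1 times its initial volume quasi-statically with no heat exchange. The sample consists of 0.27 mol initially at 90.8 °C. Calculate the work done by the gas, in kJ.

For a reversible adiabat TV^(γ−1) is constant, so T₂ = T₁ (V₁/V₂)^(γ−1).
T₁ = 90.8 °C = 363.9 K.
T₂ = 363.9 × (1/11.1)^(0.31) = 172.6 K.
Q = 0, so ΔU = W_on_gas = nCᵥΔT with Cᵥ = R/(γ−1) = 26.82 J/(mol·K).
ΔU = 0.27 × 26.82 × (172.6 − 363.9) = -1386 J.
Work done by the gas = −ΔU = 1386 J.

W ≈ 1.39 kJ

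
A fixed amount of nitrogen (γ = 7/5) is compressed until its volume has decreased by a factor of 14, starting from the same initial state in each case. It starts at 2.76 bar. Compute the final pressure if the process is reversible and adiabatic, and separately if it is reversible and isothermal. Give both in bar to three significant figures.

Isothermal: P₂ = P₁(V₁/V₂) = 2.76×14 = 38.64 bar.
Adiabatic: P₂ = P₁(V₁/V₂)^γ = 2.76×14^(7/5) = 111 bar.

adiabatic: 111 bar; isothermal: 38.6 bar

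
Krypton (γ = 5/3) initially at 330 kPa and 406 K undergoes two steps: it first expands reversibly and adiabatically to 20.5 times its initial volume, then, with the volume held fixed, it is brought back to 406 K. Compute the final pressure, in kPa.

P₃ ≈ 16.1 kPa

Adiabatic step (PV^γ = const): P₂ = 330×(1/20.5)^(5/3) = 2.149 kPa; T₂ = 406×(1/20.5)^(2/3) = 54.2 K.
Isochoric: P₃ = P₂(T₃/T₂) = 2.149 × (406/54.2) = 16.1 kPa.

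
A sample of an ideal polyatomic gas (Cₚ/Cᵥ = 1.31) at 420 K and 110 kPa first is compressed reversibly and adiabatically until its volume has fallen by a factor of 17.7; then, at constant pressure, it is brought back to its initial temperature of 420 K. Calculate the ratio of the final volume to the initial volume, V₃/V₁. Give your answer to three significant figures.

Adiabatic step: V₂/V₁ = 0.0565; T₂ = T₁·17.7^(0.31) = 1024 K.
Isobaric step: V₃/V₂ = T₃/T₂ = 420/1024.
V₃/V₁ = (V₂/V₁)(V₃/V₂) = 0.0565 × (420/1024) = 0.02318.

V₃/V₁ ≈ 0.0232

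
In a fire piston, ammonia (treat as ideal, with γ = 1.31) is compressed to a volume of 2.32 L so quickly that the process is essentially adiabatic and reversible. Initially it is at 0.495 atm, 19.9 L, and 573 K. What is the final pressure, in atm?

Adiabatic: P₁V₁^γ = P₂V₂^γ ⇒ P₂ = P₁ (V₁/V₂)^γ.
P₂ = 0.495 × (19.9/2.32)^(1.31) = 8.266 atm.

P₂ ≈ 8.27 atm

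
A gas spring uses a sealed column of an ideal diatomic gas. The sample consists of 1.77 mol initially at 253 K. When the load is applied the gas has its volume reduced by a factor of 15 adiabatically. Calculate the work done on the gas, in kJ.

For a reversible adiabat TV^(γ−1) is constant, so T₂ = T₁ (V₁/V₂)^(γ−1).
γ = 7/5 for a diatomic ideal gas, so γ−1 = 2/5.
T₂ = 253 × 15^(2/5) = 747.4 K.
Q = 0, so ΔU = W_on_gas = nCᵥΔT with Cᵥ = R/(γ−1) = 20.79 J/(mol·K).
ΔU = 1.77 × 20.79 × (747.4 − 253) = 18190 J.

W ≈ 18.2 kJ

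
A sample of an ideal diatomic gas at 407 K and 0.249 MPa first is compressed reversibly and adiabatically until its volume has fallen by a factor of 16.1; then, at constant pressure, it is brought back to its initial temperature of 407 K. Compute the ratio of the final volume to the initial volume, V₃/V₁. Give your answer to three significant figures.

For a diatomic ideal gas γ = 7/5.
Adiabatic step: V₂/V₁ = 0.06211; T₂ = T₁·16.1^(2/5) = 1237 K.
Isobaric step: V₃/V₂ = T₃/T₂ = 407/1237.
V₃/V₁ = (V₂/V₁)(V₃/V₂) = 0.06211 × (407/1237) = 0.02044.

V₃/V₁ ≈ 0.0204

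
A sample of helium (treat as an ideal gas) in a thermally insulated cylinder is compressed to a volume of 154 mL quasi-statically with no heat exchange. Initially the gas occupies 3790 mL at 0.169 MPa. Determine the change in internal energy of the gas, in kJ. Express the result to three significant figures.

γ = 5/3 for a monatomic ideal gas.
P₂ = P₁(V₁/V₂)^γ = 0.169×(3790/154)^(5/3) = 35.19 MPa.
For a reversible adiabat, W_by_gas = (P₁V₁ − P₂V₂)/(γ−1).
W_by = (169000×0.00379 − 3.519×10^7×0.000154) / (2/3) = -7168 J.
Q = 0 ⇒ ΔU = −W_by = 7168 J.

ΔU ≈ 7.17 kJ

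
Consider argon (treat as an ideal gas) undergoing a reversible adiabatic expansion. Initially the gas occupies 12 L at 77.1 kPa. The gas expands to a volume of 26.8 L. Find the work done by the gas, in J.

γ = 5/3 for a monatomic ideal gas.
P₂ = P₁(V₁/V₂)^γ = 77.1×(12/26.8)^(5/3) = 20.21 kPa.
For a reversible adiabat, W_by_gas = (P₁V₁ − P₂V₂)/(γ−1).
W_by = (77100×0.012 − 20210×0.0268) / (2/3) = 575.5 J.

W ≈ 576 J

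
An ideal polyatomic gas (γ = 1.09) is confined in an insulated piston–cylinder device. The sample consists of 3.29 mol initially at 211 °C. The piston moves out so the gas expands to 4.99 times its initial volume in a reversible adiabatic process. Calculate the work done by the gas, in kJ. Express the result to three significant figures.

W ≈ 19.8 kJ

Adiabatic: T₁V₁^(γ−1) = T₂V₂^(γ−1) ⇒ T₂ = T₁ (V₁/V₂)^(γ−1).
T₁ = 211 °C = 484.1 K.
T₂ = 484.1 × (1/4.99)^(0.09) = 418.9 K.
Q = 0, so ΔU = W_on_gas = nCᵥΔT with Cᵥ = R/(γ−1) = 92.38 J/(mol·K).
ΔU = 3.29 × 92.38 × (418.9 − 484.1) = -19820 J.
Work done by the gas = −ΔU = 19820 J.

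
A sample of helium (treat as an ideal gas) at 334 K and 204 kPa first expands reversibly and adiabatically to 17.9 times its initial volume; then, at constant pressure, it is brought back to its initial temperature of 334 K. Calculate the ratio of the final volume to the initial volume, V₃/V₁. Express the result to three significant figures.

For a monatomic ideal gas γ = 5/3.
Adiabatic step: V₂/V₁ = 17.9; T₂ = T₁·(1/17.9)^(2/3) = 48.81 K.
Isobaric step: V₃/V₂ = T₃/T₂ = 334/48.81.
V₃/V₁ = (V₂/V₁)(V₃/V₂) = 17.9 × (334/48.81) = 122.5.

V₃/V₁ ≈ 122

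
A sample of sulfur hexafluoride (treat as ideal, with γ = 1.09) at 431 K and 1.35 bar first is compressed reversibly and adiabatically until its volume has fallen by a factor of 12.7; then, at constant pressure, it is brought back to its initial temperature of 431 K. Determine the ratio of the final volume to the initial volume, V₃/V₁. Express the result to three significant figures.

V₃/V₁ ≈ 0.0626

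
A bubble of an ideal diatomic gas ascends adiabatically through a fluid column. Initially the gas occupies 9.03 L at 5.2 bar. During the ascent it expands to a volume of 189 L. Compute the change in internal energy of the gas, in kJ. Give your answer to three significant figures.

ΔU ≈ -8.26 kJ

γ = 7/5 for a diatomic ideal gas.
P₂ = P₁(V₁/V₂)^γ = 5.2×(9.03/189)^(7/5) = 0.07361 bar.
For a reversible adiabat, W_by_gas = (P₁V₁ − P₂V₂)/(γ−1).
W_by = (520000×0.00903 − 7361×0.189) / (2/5) = 8261 J.
Q = 0 ⇒ ΔU = −W_by = -8261 J.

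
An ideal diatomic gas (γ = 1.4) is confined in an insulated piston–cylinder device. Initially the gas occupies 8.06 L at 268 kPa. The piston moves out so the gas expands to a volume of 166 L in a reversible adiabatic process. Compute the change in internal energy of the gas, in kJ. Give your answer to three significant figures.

P₂ = P₁(V₁/V₂)^γ = 268×(8.06/166)^(1.4) = 3.88 kPa.
For a reversible adiabat, W_by_gas = (P₁V₁ − P₂V₂)/(γ−1).
W_by = (268000×0.00806 − 3880×0.166) / (0.4) = 3790 J.
Q = 0 ⇒ ΔU = −W_by = -3790 J.

ΔU ≈ -3.79 kJ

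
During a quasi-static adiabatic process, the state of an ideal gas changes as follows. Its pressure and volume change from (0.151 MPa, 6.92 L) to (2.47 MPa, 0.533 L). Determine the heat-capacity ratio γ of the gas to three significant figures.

PV^γ = const ⇒ γ = ln(P₂/P₁) / ln(V₁/V₂).
γ = ln(2.47/0.151) / ln(6.92/0.533) = 1.09.

γ ≈ 1.09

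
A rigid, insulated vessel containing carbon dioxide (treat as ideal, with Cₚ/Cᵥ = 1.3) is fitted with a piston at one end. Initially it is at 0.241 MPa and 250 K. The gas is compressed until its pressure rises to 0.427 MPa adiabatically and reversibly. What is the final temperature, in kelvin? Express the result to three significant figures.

Along an adiabat T P^((1−γ)/γ) is constant, so T₂ = T₁ (P₂/P₁)^((γ−1)/γ).
T₂ = 250 × (0.427/0.241)^(0.231) = 285.3 K.

T₂ ≈ 285 K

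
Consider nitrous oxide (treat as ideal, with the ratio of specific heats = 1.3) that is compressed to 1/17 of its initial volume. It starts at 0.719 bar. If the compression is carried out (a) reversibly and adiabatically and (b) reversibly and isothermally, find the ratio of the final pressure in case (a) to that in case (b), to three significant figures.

P_adiabatic / P_isothermal ≈ 2.34

Isothermal: P_b = P₁(V₁/V₂) = 0.719×17.
Adiabatic: P_a = P₁(V₁/V₂)^γ = 0.719×17^(1.3).
P_a/P_b = (V₁/V₂)^(γ−1) = 17^(0.3) = 2.34.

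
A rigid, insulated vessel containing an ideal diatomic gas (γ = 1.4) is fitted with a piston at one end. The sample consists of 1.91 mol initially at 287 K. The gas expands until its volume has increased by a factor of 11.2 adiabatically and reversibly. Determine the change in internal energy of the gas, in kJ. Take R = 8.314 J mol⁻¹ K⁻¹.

For a reversible adiabat TV^(γ−1) is constant, so T₂ = T₁ (V₁/V₂)^(γ−1).
T₂ = 287 × (1/11.2)^(0.4) = 109.2 K.
Q = 0, so ΔU = W_on_gas = nCᵥΔT with Cᵥ = R/(γ−1) = 20.79 J/(mol·K).
ΔU = 1.91 × 20.79 × (109.2 − 287) = -7059 J.

ΔU ≈ -7.06 kJ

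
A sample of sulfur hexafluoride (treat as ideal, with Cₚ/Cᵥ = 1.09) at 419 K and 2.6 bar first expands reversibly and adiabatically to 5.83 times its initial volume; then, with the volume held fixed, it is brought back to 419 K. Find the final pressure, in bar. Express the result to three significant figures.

P₃ ≈ 0.446 bar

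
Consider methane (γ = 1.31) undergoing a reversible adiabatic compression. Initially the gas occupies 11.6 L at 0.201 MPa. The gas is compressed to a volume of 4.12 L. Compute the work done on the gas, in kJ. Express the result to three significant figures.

W ≈ 2.85 kJ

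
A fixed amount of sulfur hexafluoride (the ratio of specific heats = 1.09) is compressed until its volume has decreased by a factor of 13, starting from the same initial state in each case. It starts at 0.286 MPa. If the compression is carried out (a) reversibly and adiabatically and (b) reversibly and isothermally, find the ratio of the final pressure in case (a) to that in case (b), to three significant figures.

Isothermal: P_b = P₁(V₁/V₂) = 0.286×13.
Adiabatic: P_a = P₁(V₁/V₂)^γ = 0.286×13^(1.09).
P_a/P_b = (V₁/V₂)^(γ−1) = 13^(0.09) = 1.26.

P_adiabatic / P_isothermal ≈ 1.26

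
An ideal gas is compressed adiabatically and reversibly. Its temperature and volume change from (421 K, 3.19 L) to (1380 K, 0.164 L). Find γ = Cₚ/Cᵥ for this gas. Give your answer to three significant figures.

TV^(γ−1) = const ⇒ γ − 1 = ln(T₂/T₁) / ln(V₁/V₂).
γ = 1 + ln(1380/421) / ln(3.19/0.164) = 1.4.

γ ≈ 1.40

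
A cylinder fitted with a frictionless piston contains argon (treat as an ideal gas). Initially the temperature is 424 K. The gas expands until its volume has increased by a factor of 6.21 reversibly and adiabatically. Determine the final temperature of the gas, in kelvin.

Adiabatic: T₁V₁^(γ−1) = T₂V₂^(γ−1) ⇒ T₂ = T₁ (V₁/V₂)^(γ−1).
For a monatomic ideal gas γ = 5/3, so γ−1 = 2/3.
T₂ = 424 × (1/6.21)^(2/3) = 125.5 K.

T₂ ≈ 125 K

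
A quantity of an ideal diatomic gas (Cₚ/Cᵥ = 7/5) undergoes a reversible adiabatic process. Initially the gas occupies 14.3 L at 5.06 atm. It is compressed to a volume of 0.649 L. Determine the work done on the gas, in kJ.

W ≈ 44.8 kJ

P₂ = P₁(V₁/V₂)^γ = 5.06×(14.3/0.649)^(7/5) = 384.1 atm.
For a reversible adiabat, W_by_gas = (P₁V₁ − P₂V₂)/(γ−1).
W_by = (512700×0.0143 − 3.892×10^7×0.000649) / (2/5) = -44820 J.
W_on_gas = −W_by = 44820 J.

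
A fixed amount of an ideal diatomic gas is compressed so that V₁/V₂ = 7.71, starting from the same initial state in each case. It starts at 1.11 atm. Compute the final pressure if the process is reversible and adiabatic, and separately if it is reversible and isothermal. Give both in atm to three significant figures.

adiabatic: 19.4 atm; isothermal: 8.56 atm

For a diatomic ideal gas γ = 7/5.
Isothermal: P₂ = P₁(V₁/V₂) = 1.11×7.71 = 8.558 atm.
Adiabatic: P₂ = P₁(V₁/V₂)^γ = 1.11×7.71^(7/5) = 19.37 atm.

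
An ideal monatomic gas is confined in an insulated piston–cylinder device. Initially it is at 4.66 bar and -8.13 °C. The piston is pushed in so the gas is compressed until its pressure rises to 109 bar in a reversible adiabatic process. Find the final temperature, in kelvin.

T₂ ≈ 935 K

Along an adiabat T P^((1−γ)/γ) is constant, so T₂ = T₁ (P₂/P₁)^((γ−1)/γ).
For a monatomic ideal gas γ = 5/3, so (γ−1)/γ = 2/5.
T₁ = -8.13 °C = 265 K.
T₂ = 265 × (109/4.66)^(2/5) = 935.2 K.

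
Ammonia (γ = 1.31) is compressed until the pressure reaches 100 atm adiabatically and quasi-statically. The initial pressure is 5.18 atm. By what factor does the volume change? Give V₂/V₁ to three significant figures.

From PV^γ = const, V₂/V₁ = (P₁/P₂)^(1/γ).
V₂/V₁ = (5.18/100)^(0.763) = 0.1044.

V₂/V₁ ≈ 0.104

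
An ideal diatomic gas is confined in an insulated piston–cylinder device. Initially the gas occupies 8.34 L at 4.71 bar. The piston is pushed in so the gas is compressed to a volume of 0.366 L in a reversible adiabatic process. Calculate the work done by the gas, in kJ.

γ = 7/5 for a diatomic ideal gas.
P₂ = P₁(V₁/V₂)^γ = 4.71×(8.34/0.366)^(7/5) = 374.8 bar.
For a reversible adiabat, W_by_gas = (P₁V₁ − P₂V₂)/(γ−1).
W_by = (471000×0.00834 − 3.748×10^7×0.000366) / (2/5) = -24470 J.

W ≈ -24.5 kJ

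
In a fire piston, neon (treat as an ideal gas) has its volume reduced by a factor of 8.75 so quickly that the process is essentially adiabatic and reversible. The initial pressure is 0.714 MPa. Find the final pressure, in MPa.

Since PV^γ is constant along a reversible adiabat, P₂ = P₁ (V₁/V₂)^γ.
For a monatomic ideal gas γ = 5/3.
P₂ = 0.714 × 8.75^(5/3) = 26.53 MPa.

P₂ ≈ 26.5 MPa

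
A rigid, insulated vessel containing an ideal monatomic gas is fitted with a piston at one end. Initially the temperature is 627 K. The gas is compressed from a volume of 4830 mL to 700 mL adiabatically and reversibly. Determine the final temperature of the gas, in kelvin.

T₂ ≈ 2270 K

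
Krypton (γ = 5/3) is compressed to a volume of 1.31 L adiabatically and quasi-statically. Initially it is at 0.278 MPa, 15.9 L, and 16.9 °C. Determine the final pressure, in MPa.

Adiabatic: P₁V₁^γ = P₂V₂^γ ⇒ P₂ = P₁ (V₁/V₂)^γ.
P₂ = 0.278 × (15.9/1.31)^(5/3) = 17.82 MPa.

P₂ ≈ 17.8 MPa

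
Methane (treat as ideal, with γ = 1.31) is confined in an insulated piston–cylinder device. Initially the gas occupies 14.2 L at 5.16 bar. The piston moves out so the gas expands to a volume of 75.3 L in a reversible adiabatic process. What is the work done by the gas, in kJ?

P₂ = P₁(V₁/V₂)^γ = 5.16×(14.2/75.3)^(1.31) = 0.5802 bar.
For a reversible adiabat, W_by_gas = (P₁V₁ − P₂V₂)/(γ−1).
W_by = (516000×0.0142 − 58020×0.0753) / (0.31) = 9544 J.

W ≈ 9.54 kJ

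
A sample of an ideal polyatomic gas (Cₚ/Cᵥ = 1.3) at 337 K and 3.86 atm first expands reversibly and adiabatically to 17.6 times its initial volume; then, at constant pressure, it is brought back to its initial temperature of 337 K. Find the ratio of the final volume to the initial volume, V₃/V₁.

V₃/V₁ ≈ 41.6

Adiabatic step: V₂/V₁ = 17.6; T₂ = T₁·(1/17.6)^(0.3) = 142.6 K.
Isobaric step: V₃/V₂ = T₃/T₂ = 337/142.6.
V₃/V₁ = (V₂/V₁)(V₃/V₂) = 17.6 × (337/142.6) = 41.61.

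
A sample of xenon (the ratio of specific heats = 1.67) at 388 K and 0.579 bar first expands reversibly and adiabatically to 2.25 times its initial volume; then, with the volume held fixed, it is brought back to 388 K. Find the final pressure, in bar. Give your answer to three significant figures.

P₃ ≈ 0.257 bar

Adiabatic step (PV^γ = const): P₂ = 0.579×(1/2.25)^(1.67) = 0.1495 bar; T₂ = 388×(1/2.25)^(0.67) = 225.4 K.
Isochoric: P₃ = P₂(T₃/T₂) = 0.1495 × (388/225.4) = 0.2573 bar.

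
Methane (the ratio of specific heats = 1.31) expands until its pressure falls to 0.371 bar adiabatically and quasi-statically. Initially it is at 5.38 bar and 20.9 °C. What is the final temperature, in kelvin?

Adiabatic: T₂/T₁ = (P₂/P₁)^((γ−1)/γ).
T₁ = 20.9 °C = 294 K.
T₂ = 294 × (0.371/5.38)^(0.237) = 156.2 K.

T₂ ≈ 156 K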